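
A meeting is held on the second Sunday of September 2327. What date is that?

September 11, 2327

September 1, 2327 is a Thursday.
The first Sunday is therefore September 4 (3 days later).
The second Sunday is 4 + 1×7 = September 11.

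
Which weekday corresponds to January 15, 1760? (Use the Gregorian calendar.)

Doomsday rule: the anchor day for the 1700s is Sunday. For year 60: 60÷12 = 5 r 0, and 0÷4 = 0, so 5+0+0 = 5.
Sunday + 5 ≡ Friday — that's 1760's doomsday.
In January the doomsday date is Jan 4 (1760 is a leap year (divisible by 4)).
Jan 15 is 11 days after Jan 4; 11 mod 7 = 4, so Friday + 4 = Tuesday.

Tuesday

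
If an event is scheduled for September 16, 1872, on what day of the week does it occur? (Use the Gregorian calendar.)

Monday

Doomsday rule: the anchor day for the 1800s is Friday. For year 72: 72÷12 = 6 r 0, and 0÷4 = 0, so 6+0+0 = 6.
Friday + 6 ≡ Thursday — that's 1872's doomsday.
In September the doomsday date is Sep 5.
Sep 16 is 11 days after Sep 5; 11 mod 7 = 4, so Thursday + 4 = Monday.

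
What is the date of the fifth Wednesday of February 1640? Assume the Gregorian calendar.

February 1, 1640 is a Wednesday.
The first Wednesday is therefore February 1 (same day).
The fifth Wednesday is 1 + 4×7 = February 29.

February 29, 1640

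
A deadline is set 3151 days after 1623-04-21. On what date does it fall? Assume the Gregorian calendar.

+366 (one year; includes Feb 29, 1624) → Apr 21, 1624 (2785 left).
+365 (one year) → Apr 21, 1625 (2420 left).
+365 (one year) → Apr 21, 1626 (2055 left).
+365 (one year) → Apr 21, 1627 (1690 left).
+366 (one year; includes Feb 29, 1628) → Apr 21, 1628 (1324 left).
+365 (one year) → Apr 21, 1629 (959 left).
+365 (one year) → Apr 21, 1630 (594 left).
+365 (one year) → Apr 21, 1631 (229 left).
Apr has 30 days: +10 → May 1, 1631 (219 left).
May has 31 days: +31 → Jun 1, 1631 (188 left).
Jun has 30 days: +30 → Jul 1, 1631 (158 left).
Jul has 31 days: +31 → Aug 1, 1631 (127 left).
Aug has 31 days: +31 → Sep 1, 1631 (96 left).
Sep has 30 days: +30 → Oct 1, 1631 (66 left).
Oct has 31 days: +31 → Nov 1, 1631 (35 left).
Nov has 30 days: +30 → Dec 1, 1631 (5 left).
+5 → Dec 6, 1631.

December 6, 1631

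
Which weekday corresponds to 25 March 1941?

Doomsday rule: the anchor day for the 1900s is Wednesday. For year 41: 41÷12 = 3 r 5, and 5÷4 = 1, so 3+5+1 = 9.
Wednesday + 9 ≡ Friday — that's 1941's doomsday.
In March the doomsday date is Mar 14.
Mar 25 is 11 days after Mar 14; 11 mod 7 = 4, so Friday + 4 = Tuesday.

Tuesday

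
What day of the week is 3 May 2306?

Thursday

Doomsday rule: the anchor day for the 2300s is Wednesday. For year 06: 6÷12 = 0 r 6, and 6÷4 = 1, so 0+6+1 = 7.
Wednesday + 7 ≡ Wednesday — that's 2306's doomsday.
In May the doomsday date is May 9.
May 3 is 6 days before May 9; 6 mod 7 = 6, so Wednesday − 6 = Thursday.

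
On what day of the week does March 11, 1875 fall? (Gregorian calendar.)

Doomsday rule: the anchor day for the 1800s is Friday. For year 75: 75÷12 = 6 r 3, and 3÷4 = 0, so 6+3+0 = 9.
Friday + 9 ≡ Sunday — that's 1875's doomsday.
In March the doomsday date is Mar 14.
Mar 11 is 3 days before Mar 14; 3 mod 7 = 3, so Sunday − 3 = Thursday.

Thursday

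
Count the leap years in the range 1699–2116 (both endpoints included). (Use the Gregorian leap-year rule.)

101

Multiples of 4 in [1699,2116]: 105.
Of those, multiples of 100: 5 (not leap unless ÷400).
Multiples of 400: 1.
Leap years = 105 − 5 + 1 = 101.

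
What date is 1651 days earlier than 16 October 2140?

April 9, 2136

−366 (one year; includes Feb 29, 2140) → Oct 16, 2139 (1285 left).
−365 (one year) → Oct 16, 2138 (920 left).
−365 (one year) → Oct 16, 2137 (555 left).
−365 (one year) → Oct 16, 2136 (190 left).
−16 → Sep 30, 2136 (end of Sep, 30 days; 174 left).
−30 → Aug 31, 2136 (end of Aug, 31 days; 144 left).
−31 → Jul 31, 2136 (end of Jul, 31 days; 113 left).
−31 → Jun 30, 2136 (end of Jun, 30 days; 82 left).
−30 → May 31, 2136 (end of May, 31 days; 52 left).
−31 → Apr 30, 2136 (end of Apr, 30 days; 21 left).
−21 → Apr 9, 2136.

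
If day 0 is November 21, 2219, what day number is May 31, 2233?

4940

Nov 21, 2219 → Nov 21, 2220: 366 days (Feb 29, 2220 is in that span).
Nov 21, 2220 → Nov 21, 2221: 365 days.
Nov 21, 2221 → Nov 21, 2222: 365 days.
Nov 21, 2222 → Nov 21, 2223: 365 days.
Nov 21, 2223 → Nov 21, 2224: 366 days (Feb 29, 2224 is in that span).
Nov 21, 2224 → Nov 21, 2225: 365 days.
Nov 21, 2225 → Nov 21, 2226: 365 days.
Nov 21, 2226 → Nov 21, 2227: 365 days.
Nov 21, 2227 → Nov 21, 2228: 366 days (Feb 29, 2228 is in that span).
Nov 21, 2228 → Nov 21, 2229: 365 days.
Nov 21, 2229 → Nov 21, 2230: 365 days.
Nov 21, 2230 → Nov 21, 2231: 365 days.
Nov 21, 2231 → Nov 21, 2232: 366 days (Feb 29, 2232 is in that span).
Nov 21, 2232 → Dec 21, 2232: 30 days (November has 30).
Dec 21, 2232 → Jan 21, 2233: 31 days (December has 31).
Jan 21, 2233 → Feb 21, 2233: 31 days (January has 31).
Feb 21, 2233 → Mar 21, 2233: 28 days (February has 28).
Mar 21, 2233 → Apr 21, 2233: 31 days (March has 31).
Apr 21, 2233 → May 21, 2233: 30 days (April has 30).
May 21, 2233 → May 31, 2233: 10 days.
Total: 4940 days.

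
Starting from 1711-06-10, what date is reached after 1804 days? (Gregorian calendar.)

May 18, 1716

+366 (one year; includes Feb 29, 1712) → Jun 10, 1712 (1438 left).
+365 (one year) → Jun 10, 1713 (1073 left).
+365 (one year) → Jun 10, 1714 (708 left).
+365 (one year) → Jun 10, 1715 (343 left).
Jun has 30 days: +21 → Jul 1, 1715 (322 left).
Jul has 31 days: +31 → Aug 1, 1715 (291 left).
Aug has 31 days: +31 → Sep 1, 1715 (260 left).
Sep has 30 days: +30 → Oct 1, 1715 (230 left).
Oct has 31 days: +31 → Nov 1, 1715 (199 left).
Nov has 30 days: +30 → Dec 1, 1715 (169 left).
Dec has 31 days: +31 → Jan 1, 1716 (138 left).
Jan has 31 days: +31 → Feb 1, 1716 (107 left).
Feb has 29 days: +29 → Mar 1, 1716 (78 left).
Mar has 31 days: +31 → Apr 1, 1716 (47 left).
Apr has 30 days: +30 → May 1, 1716 (17 left).
+17 → May 18, 1716.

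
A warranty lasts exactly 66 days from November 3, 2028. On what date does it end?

January 8, 2029

Nov has 30 days: +28 → Dec 1, 2028 (38 left).
Dec has 31 days: +31 → Jan 1, 2029 (7 left).
+7 → Jan 8, 2029.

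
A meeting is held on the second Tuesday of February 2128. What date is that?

February 1, 2128 is a Sunday.
The first Tuesday is therefore February 3 (2 days later).
The second Tuesday is 3 + 1×7 = February 10.

February 10, 2128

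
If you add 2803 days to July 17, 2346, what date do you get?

+365 (one year) → Jul 17, 2347 (2438 left).
+366 (one year; includes Feb 29, 2348) → Jul 17, 2348 (2072 left).
+365 (one year) → Jul 17, 2349 (1707 left).
+365 (one year) → Jul 17, 2350 (1342 left).
+365 (one year) → Jul 17, 2351 (977 left).
+366 (one year; includes Feb 29, 2352) → Jul 17, 2352 (611 left).
+365 (one year) → Jul 17, 2353 (246 left).
Jul has 31 days: +15 → Aug 1, 2353 (231 left).
Aug has 31 days: +31 → Sep 1, 2353 (200 left).
Sep has 30 days: +30 → Oct 1, 2353 (170 left).
Oct has 31 days: +31 → Nov 1, 2353 (139 left).
Nov has 30 days: +30 → Dec 1, 2353 (109 left).
Dec has 31 days: +31 → Jan 1, 2354 (78 left).
Jan has 31 days: +31 → Feb 1, 2354 (47 left).
Feb has 28 days: +28 → Mar 1, 2354 (19 left).
+19 → Mar 20, 2354.

March 20, 2354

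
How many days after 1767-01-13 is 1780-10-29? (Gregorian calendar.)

Jan 13, 1767 → Jan 13, 1768: 365 days.
Jan 13, 1768 → Jan 13, 1769: 366 days (Feb 29, 1768 is in that span).
Jan 13, 1769 → Jan 13, 1770: 365 days.
Jan 13, 1770 → Jan 13, 1771: 365 days.
Jan 13, 1771 → Jan 13, 1772: 365 days.
Jan 13, 1772 → Jan 13, 1773: 366 days (Feb 29, 1772 is in that span).
Jan 13, 1773 → Jan 13, 1774: 365 days.
Jan 13, 1774 → Jan 13, 1775: 365 days.
Jan 13, 1775 → Jan 13, 1776: 365 days.
Jan 13, 1776 → Jan 13, 1777: 366 days (Feb 29, 1776 is in that span).
Jan 13, 1777 → Jan 13, 1778: 365 days.
Jan 13, 1778 → Jan 13, 1779: 365 days.
Jan 13, 1779 → Jan 13, 1780: 365 days.
Jan 13, 1780 → Feb 13, 1780: 31 days (January has 31).
Feb 13, 1780 → Mar 13, 1780: 29 days (February has 29).
Mar 13, 1780 → Apr 13, 1780: 31 days (March has 31).
Apr 13, 1780 → May 13, 1780: 30 days (April has 30).
May 13, 1780 → Jun 13, 1780: 31 days (May has 31).
Jun 13, 1780 → Jul 13, 1780: 30 days (June has 30).
Jul 13, 1780 → Aug 13, 1780: 31 days (July has 31).
Aug 13, 1780 → Sep 13, 1780: 31 days (August has 31).
Sep 13, 1780 → Oct 13, 1780: 30 days (September has 30).
Oct 13, 1780 → Oct 29, 1780: 16 days.
Total: 5038 days.

5038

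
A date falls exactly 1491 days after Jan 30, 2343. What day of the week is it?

First find the weekday of Jan 30, 2343. Doomsday rule: the anchor day for the 2300s is Wednesday. For year 43: 43÷12 = 3 r 7, and 7÷4 = 1, so 3+7+1 = 11.
Wednesday + 11 ≡ Sunday — that's 2343's doomsday.
In January the doomsday date is Jan 3 (2343 is not a leap year).
Jan 30 is 27 days after Jan 3; 27 mod 7 = 6, so Sunday + 6 = Saturday.
1491 mod 7 = 0, so 1491 days after a Saturday is Saturday + 0 = Saturday.

Saturday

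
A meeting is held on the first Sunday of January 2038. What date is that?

January 3, 2038

January 1, 2038 is a Friday.
The first Sunday is therefore January 3 (2 days later).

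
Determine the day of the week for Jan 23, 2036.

Wednesday

January 1, 2036 is a Tuesday.
Jan 1, 2036 → Jan 23, 2036: 22 days.
Total: 22 days.
22 mod 7 = 1, so Tuesday + 1 = Wednesday.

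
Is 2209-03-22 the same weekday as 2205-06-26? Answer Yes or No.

Yes

From Jun 26, 2205 to Mar 22, 2209 is 1365 days.
1365 mod 7 = 0, so they are the same weekday.
(Jun 26, 2205 is a Wednesday; Mar 22, 2209 is a Wednesday.)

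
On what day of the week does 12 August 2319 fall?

Tuesday

Doomsday rule: the anchor day for the 2300s is Wednesday. For year 19: 19÷12 = 1 r 7, and 7÷4 = 1, so 1+7+1 = 9.
Wednesday + 9 ≡ Friday — that's 2319's doomsday.
In August the doomsday date is Aug 8.
Aug 12 is 4 days after Aug 8; 4 mod 7 = 4, so Friday + 4 = Tuesday.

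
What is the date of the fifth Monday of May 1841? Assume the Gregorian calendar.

May 31, 1841

May 1, 1841 is a Saturday.
The first Monday is therefore May 3 (2 days later).
The fifth Monday is 3 + 4×7 = May 31.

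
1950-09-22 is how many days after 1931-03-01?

Mar 1, 1931 → Mar 1, 1932: 366 days (Feb 29, 1932 is in that span).
Mar 1, 1932 → Mar 1, 1933: 365 days.
Mar 1, 1933 → Mar 1, 1934: 365 days.
Mar 1, 1934 → Mar 1, 1935: 365 days.
Mar 1, 1935 → Mar 1, 1936: 366 days (Feb 29, 1936 is in that span).
Mar 1, 1936 → Mar 1, 1937: 365 days.
Mar 1, 1937 → Mar 1, 1938: 365 days.
Mar 1, 1938 → Mar 1, 1939: 365 days.
Mar 1, 1939 → Mar 1, 1940: 366 days (Feb 29, 1940 is in that span).
Mar 1, 1940 → Mar 1, 1941: 365 days.
Mar 1, 1941 → Mar 1, 1942: 365 days.
Mar 1, 1942 → Mar 1, 1943: 365 days.
Mar 1, 1943 → Mar 1, 1944: 366 days (Feb 29, 1944 is in that span).
Mar 1, 1944 → Mar 1, 1945: 365 days.
Mar 1, 1945 → Mar 1, 1946: 365 days.
Mar 1, 1946 → Mar 1, 1947: 365 days.
Mar 1, 1947 → Mar 1, 1948: 366 days (Feb 29, 1948 is in that span).
Mar 1, 1948 → Mar 1, 1949: 365 days.
Mar 1, 1949 → Mar 1, 1950: 365 days.
Mar 1, 1950 → Apr 1, 1950: 31 days (March has 31).
Apr 1, 1950 → May 1, 1950: 30 days (April has 30).
May 1, 1950 → Jun 1, 1950: 31 days (May has 31).
Jun 1, 1950 → Jul 1, 1950: 30 days (June has 30).
Jul 1, 1950 → Aug 1, 1950: 31 days (July has 31).
Aug 1, 1950 → Sep 1, 1950: 31 days (August has 31).
Sep 1, 1950 → Sep 22, 1950: 21 days.
Total: 7145 days.

7145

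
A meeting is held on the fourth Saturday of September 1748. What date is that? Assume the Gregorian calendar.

September 1, 1748 is a Sunday.
The first Saturday is therefore September 7 (6 days later).
The fourth Saturday is 7 + 3×7 = September 28.

September 28, 1748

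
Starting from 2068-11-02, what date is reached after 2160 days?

+365 (one year) → Nov 2, 2069 (1795 left).
+365 (one year) → Nov 2, 2070 (1430 left).
+365 (one year) → Nov 2, 2071 (1065 left).
+366 (one year; includes Feb 29, 2072) → Nov 2, 2072 (699 left).
+365 (one year) → Nov 2, 2073 (334 left).
Nov has 30 days: +29 → Dec 1, 2073 (305 left).
Dec has 31 days: +31 → Jan 1, 2074 (274 left).
Jan has 31 days: +31 → Feb 1, 2074 (243 left).
Feb has 28 days: +28 → Mar 1, 2074 (215 left).
Mar has 31 days: +31 → Apr 1, 2074 (184 left).
Apr has 30 days: +30 → May 1, 2074 (154 left).
May has 31 days: +31 → Jun 1, 2074 (123 left).
Jun has 30 days: +30 → Jul 1, 2074 (93 left).
Jul has 31 days: +31 → Aug 1, 2074 (62 left).
Aug has 31 days: +31 → Sep 1, 2074 (31 left).
Sep has 30 days: +30 → Oct 1, 2074 (1 left).
+1 → Oct 2, 2074.

October 2, 2074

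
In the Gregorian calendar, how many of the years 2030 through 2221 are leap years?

Multiples of 4 in [2030,2221]: 48.
Of those, multiples of 100: 2 (not leap unless ÷400).
Multiples of 400: 0.
Leap years = 48 − 2 + 0 = 46.

46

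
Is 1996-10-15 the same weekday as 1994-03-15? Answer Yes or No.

From Mar 15, 1994 to Oct 15, 1996 is 945 days.
945 mod 7 = 0, so they are the same weekday.
(Mar 15, 1994 is a Tuesday; Oct 15, 1996 is a Tuesday.)

Yes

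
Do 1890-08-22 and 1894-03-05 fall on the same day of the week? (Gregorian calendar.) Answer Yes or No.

No

From Aug 22, 1890 to Mar 5, 1894 is 1291 days.
1291 mod 7 = 3, so they are different weekdays.
(Aug 22, 1890 is a Friday; Mar 5, 1894 is a Monday.)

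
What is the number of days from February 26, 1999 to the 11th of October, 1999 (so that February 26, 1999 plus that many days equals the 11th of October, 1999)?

227

Feb 26, 1999 → Mar 26, 1999: 28 days (February has 28).
Mar 26, 1999 → Apr 26, 1999: 31 days (March has 31).
Apr 26, 1999 → May 26, 1999: 30 days (April has 30).
May 26, 1999 → Jun 26, 1999: 31 days (May has 31).
Jun 26, 1999 → Jul 26, 1999: 30 days (June has 30).
Jul 26, 1999 → Aug 26, 1999: 31 days (July has 31).
Aug 26, 1999 → Sep 26, 1999: 31 days (August has 31).
Sep 26, 1999 → Oct 11, 1999: 15 days.
Total: 227 days.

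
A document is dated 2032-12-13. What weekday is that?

January 1, 2032 is a Thursday.
Jan 1, 2032 → Feb 1, 2032: 31 days (January has 31).
Feb 1, 2032 → Mar 1, 2032: 29 days (February has 29).
Mar 1, 2032 → Apr 1, 2032: 31 days (March has 31).
Apr 1, 2032 → May 1, 2032: 30 days (April has 30).
May 1, 2032 → Jun 1, 2032: 31 days (May has 31).
Jun 1, 2032 → Jul 1, 2032: 30 days (June has 30).
Jul 1, 2032 → Aug 1, 2032: 31 days (July has 31).
Aug 1, 2032 → Sep 1, 2032: 31 days (August has 31).
Sep 1, 2032 → Oct 1, 2032: 30 days (September has 30).
Oct 1, 2032 → Nov 1, 2032: 31 days (October has 31).
Nov 1, 2032 → Dec 1, 2032: 30 days (November has 30).
Dec 1, 2032 → Dec 13, 2032: 12 days.
Total: 347 days.
347 mod 7 = 4, so Thursday + 4 = Monday.

Monday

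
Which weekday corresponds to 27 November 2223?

Thursday

Doomsday rule: the anchor day for the 2200s is Friday. For year 23: 23÷12 = 1 r 11, and 11÷4 = 2, so 1+11+2 = 14.
Friday + 14 ≡ Friday — that's 2223's doomsday.
In November the doomsday date is Nov 7.
Nov 27 is 20 days after Nov 7; 20 mod 7 = 6, so Friday + 6 = Thursday.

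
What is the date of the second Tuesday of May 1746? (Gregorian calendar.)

May 10, 1746

May 1, 1746 is a Sunday.
The first Tuesday is therefore May 3 (2 days later).
The second Tuesday is 3 + 1×7 = May 10.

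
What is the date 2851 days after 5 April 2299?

+365 (one year) → Apr 5, 2300 (2486 left).
+365 (one year) → Apr 5, 2301 (2121 left).
+365 (one year) → Apr 5, 2302 (1756 left).
+365 (one year) → Apr 5, 2303 (1391 left).
+366 (one year; includes Feb 29, 2304) → Apr 5, 2304 (1025 left).
+365 (one year) → Apr 5, 2305 (660 left).
+365 (one year) → Apr 5, 2306 (295 left).
Apr has 30 days: +26 → May 1, 2306 (269 left).
May has 31 days: +31 → Jun 1, 2306 (238 left).
Jun has 30 days: +30 → Jul 1, 2306 (208 left).
Jul has 31 days: +31 → Aug 1, 2306 (177 left).
Aug has 31 days: +31 → Sep 1, 2306 (146 left).
Sep has 30 days: +30 → Oct 1, 2306 (116 left).
Oct has 31 days: +31 → Nov 1, 2306 (85 left).
Nov has 30 days: +30 → Dec 1, 2306 (55 left).
Dec has 31 days: +31 → Jan 1, 2307 (24 left).
+24 → Jan 25, 2307.

January 25, 2307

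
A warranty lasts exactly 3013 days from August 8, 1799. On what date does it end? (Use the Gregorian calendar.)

+365 (one year) → Aug 8, 1800 (2648 left).
+365 (one year) → Aug 8, 1801 (2283 left).
+365 (one year) → Aug 8, 1802 (1918 left).
+365 (one year) → Aug 8, 1803 (1553 left).
+366 (one year; includes Feb 29, 1804) → Aug 8, 1804 (1187 left).
+365 (one year) → Aug 8, 1805 (822 left).
+365 (one year) → Aug 8, 1806 (457 left).
+365 (one year) → Aug 8, 1807 (92 left).
Aug has 31 days: +24 → Sep 1, 1807 (68 left).
Sep has 30 days: +30 → Oct 1, 1807 (38 left).
Oct has 31 days: +31 → Nov 1, 1807 (7 left).
+7 → Nov 8, 1807.

November 8, 1807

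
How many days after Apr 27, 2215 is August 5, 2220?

Apr 27, 2215 → Apr 27, 2216: 366 days (Feb 29, 2216 is in that span).
Apr 27, 2216 → Apr 27, 2217: 365 days.
Apr 27, 2217 → Apr 27, 2218: 365 days.
Apr 27, 2218 → Apr 27, 2219: 365 days.
Apr 27, 2219 → Apr 27, 2220: 366 days (Feb 29, 2220 is in that span).
Apr 27, 2220 → May 27, 2220: 30 days (April has 30).
May 27, 2220 → Jun 27, 2220: 31 days (May has 31).
Jun 27, 2220 → Jul 27, 2220: 30 days (June has 30).
Jul 27, 2220 → Aug 5, 2220: 9 days.
Total: 1927 days.

1927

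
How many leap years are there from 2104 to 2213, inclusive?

27

Multiples of 4 in [2104,2213]: 28.
Of those, multiples of 100: 1 (not leap unless ÷400).
Multiples of 400: 0.
Leap years = 28 − 1 + 0 = 27.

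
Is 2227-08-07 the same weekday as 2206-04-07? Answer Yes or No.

No

From Apr 7, 2206 to Aug 7, 2227 is 7792 days.
7792 mod 7 = 1, so they are different weekdays.
(Apr 7, 2206 is a Monday; Aug 7, 2227 is a Tuesday.)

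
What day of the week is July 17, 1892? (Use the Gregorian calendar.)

Doomsday rule: the anchor day for the 1800s is Friday. For year 92: 92÷12 = 7 r 8, and 8÷4 = 2, so 7+8+2 = 17.
Friday + 17 ≡ Monday — that's 1892's doomsday.
In July the doomsday date is Jul 11.
Jul 17 is 6 days after Jul 11; 6 mod 7 = 6, so Monday + 6 = Sunday.

Sunday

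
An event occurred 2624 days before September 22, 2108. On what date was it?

July 17, 2101

−366 (one year; includes Feb 29, 2108) → Sep 22, 2107 (2258 left).
−365 (one year) → Sep 22, 2106 (1893 left).
−365 (one year) → Sep 22, 2105 (1528 left).
−365 (one year) → Sep 22, 2104 (1163 left).
−366 (one year; includes Feb 29, 2104) → Sep 22, 2103 (797 left).
−365 (one year) → Sep 22, 2102 (432 left).
−365 (one year) → Sep 22, 2101 (67 left).
−22 → Aug 31, 2101 (end of Aug, 31 days; 45 left).
−31 → Jul 31, 2101 (end of Jul, 31 days; 14 left).
−14 → Jul 17, 2101.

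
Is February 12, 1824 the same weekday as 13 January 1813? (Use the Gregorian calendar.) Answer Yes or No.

From Jan 13, 1813 to Feb 12, 1824 is 4047 days.
4047 mod 7 = 1, so they are different weekdays.
(Jan 13, 1813 is a Wednesday; Feb 12, 1824 is a Thursday.)

No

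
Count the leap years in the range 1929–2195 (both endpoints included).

65

Multiples of 4 in [1929,2195]: 66.
Of those, multiples of 100: 2 (not leap unless ÷400).
Multiples of 400: 1.
Leap years = 66 − 2 + 1 = 65.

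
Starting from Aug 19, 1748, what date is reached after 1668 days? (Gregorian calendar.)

+365 (one year) → Aug 19, 1749 (1303 left).
+365 (one year) → Aug 19, 1750 (938 left).
+365 (one year) → Aug 19, 1751 (573 left).
+366 (one year; includes Feb 29, 1752) → Aug 19, 1752 (207 left).
Aug has 31 days: +13 → Sep 1, 1752 (194 left).
Sep has 30 days: +30 → Oct 1, 1752 (164 left).
Oct has 31 days: +31 → Nov 1, 1752 (133 left).
Nov has 30 days: +30 → Dec 1, 1752 (103 left).
Dec has 31 days: +31 → Jan 1, 1753 (72 left).
Jan has 31 days: +31 → Feb 1, 1753 (41 left).
Feb has 28 days: +28 → Mar 1, 1753 (13 left).
+13 → Mar 14, 1753.

March 14, 1753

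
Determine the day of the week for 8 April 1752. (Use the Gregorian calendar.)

Saturday

Doomsday rule: the anchor day for the 1700s is Sunday. For year 52: 52÷12 = 4 r 4, and 4÷4 = 1, so 4+4+1 = 9.
Sunday + 9 ≡ Tuesday — that's 1752's doomsday.
In April the doomsday date is Apr 4.
Apr 8 is 4 days after Apr 4; 4 mod 7 = 4, so Tuesday + 4 = Saturday.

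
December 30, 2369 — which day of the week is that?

Tuesday

Doomsday rule: the anchor day for the 2300s is Wednesday. For year 69: 69÷12 = 5 r 9, and 9÷4 = 2, so 5+9+2 = 16.
Wednesday + 16 ≡ Friday — that's 2369's doomsday.
In December the doomsday date is Dec 12.
Dec 30 is 18 days after Dec 12; 18 mod 7 = 4, so Friday + 4 = Tuesday.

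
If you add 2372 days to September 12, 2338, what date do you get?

+365 (one year) → Sep 12, 2339 (2007 left).
+366 (one year; includes Feb 29, 2340) → Sep 12, 2340 (1641 left).
+365 (one year) → Sep 12, 2341 (1276 left).
+365 (one year) → Sep 12, 2342 (911 left).
+365 (one year) → Sep 12, 2343 (546 left).
+366 (one year; includes Feb 29, 2344) → Sep 12, 2344 (180 left).
Sep has 30 days: +19 → Oct 1, 2344 (161 left).
Oct has 31 days: +31 → Nov 1, 2344 (130 left).
Nov has 30 days: +30 → Dec 1, 2344 (100 left).
Dec has 31 days: +31 → Jan 1, 2345 (69 left).
Jan has 31 days: +31 → Feb 1, 2345 (38 left).
Feb has 28 days: +28 → Mar 1, 2345 (10 left).
+10 → Mar 11, 2345.

March 11, 2345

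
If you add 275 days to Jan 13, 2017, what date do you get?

Jan has 31 days: +19 → Feb 1, 2017 (256 left).
Feb has 28 days: +28 → Mar 1, 2017 (228 left).
Mar has 31 days: +31 → Apr 1, 2017 (197 left).
Apr has 30 days: +30 → May 1, 2017 (167 left).
May has 31 days: +31 → Jun 1, 2017 (136 left).
Jun has 30 days: +30 → Jul 1, 2017 (106 left).
Jul has 31 days: +31 → Aug 1, 2017 (75 left).
Aug has 31 days: +31 → Sep 1, 2017 (44 left).
Sep has 30 days: +30 → Oct 1, 2017 (14 left).
+14 → Oct 15, 2017.

October 15, 2017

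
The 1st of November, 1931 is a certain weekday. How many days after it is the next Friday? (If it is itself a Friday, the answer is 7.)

5

Nov 1, 1931 is a Sunday.
From Sunday to the next Friday is 5 days.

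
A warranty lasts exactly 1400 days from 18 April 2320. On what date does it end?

February 17, 2324

+365 (one year) → Apr 18, 2321 (1035 left).
+365 (one year) → Apr 18, 2322 (670 left).
+365 (one year) → Apr 18, 2323 (305 left).
Apr has 30 days: +13 → May 1, 2323 (292 left).
May has 31 days: +31 → Jun 1, 2323 (261 left).
Jun has 30 days: +30 → Jul 1, 2323 (231 left).
Jul has 31 days: +31 → Aug 1, 2323 (200 left).
Aug has 31 days: +31 → Sep 1, 2323 (169 left).
Sep has 30 days: +30 → Oct 1, 2323 (139 left).
Oct has 31 days: +31 → Nov 1, 2323 (108 left).
Nov has 30 days: +30 → Dec 1, 2323 (78 left).
Dec has 31 days: +31 → Jan 1, 2324 (47 left).
Jan has 31 days: +31 → Feb 1, 2324 (16 left).
+16 → Feb 17, 2324.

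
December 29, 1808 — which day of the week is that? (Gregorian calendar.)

Thursday

Doomsday rule: the anchor day for the 1800s is Friday. For year 08: 8÷12 = 0 r 8, and 8÷4 = 2, so 0+8+2 = 10.
Friday + 10 ≡ Monday — that's 1808's doomsday.
In December the doomsday date is Dec 12.
Dec 29 is 17 days after Dec 12; 17 mod 7 = 3, so Monday + 3 = Thursday.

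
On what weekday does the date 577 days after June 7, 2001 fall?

Sunday

First find the weekday of Jun 7, 2001. Doomsday rule: the anchor day for the 2000s is Tuesday. For year 01: 1÷12 = 0 r 1, and 1÷4 = 0, so 0+1+0 = 1.
Tuesday + 1 ≡ Wednesday — that's 2001's doomsday.
In June the doomsday date is Jun 6.
Jun 7 is 1 day after Jun 6; 1 mod 7 = 1, so Wednesday + 1 = Thursday.
577 mod 7 = 3, so 577 days after a Thursday is Thursday + 3 = Sunday.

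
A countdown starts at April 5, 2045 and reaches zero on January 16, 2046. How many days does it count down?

286

Apr 5, 2045 → May 5, 2045: 30 days (April has 30).
May 5, 2045 → Jun 5, 2045: 31 days (May has 31).
Jun 5, 2045 → Jul 5, 2045: 30 days (June has 30).
Jul 5, 2045 → Aug 5, 2045: 31 days (July has 31).
Aug 5, 2045 → Sep 5, 2045: 31 days (August has 31).
Sep 5, 2045 → Oct 5, 2045: 30 days (September has 30).
Oct 5, 2045 → Nov 5, 2045: 31 days (October has 31).
Nov 5, 2045 → Dec 5, 2045: 30 days (November has 30).
Dec 5, 2045 → Jan 5, 2046: 31 days (December has 31).
Jan 5, 2046 → Jan 16, 2046: 11 days.
Total: 286 days.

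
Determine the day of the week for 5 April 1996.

Friday

Doomsday rule: the anchor day for the 1900s is Wednesday. For year 96: 96÷12 = 8 r 0, and 0÷4 = 0, so 8+0+0 = 8.
Wednesday + 8 ≡ Thursday — that's 1996's doomsday.
In April the doomsday date is Apr 4.
Apr 5 is 1 day after Apr 4; 1 mod 7 = 1, so Thursday + 1 = Friday.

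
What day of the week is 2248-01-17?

Doomsday rule: the anchor day for the 2200s is Friday. For year 48: 48÷12 = 4 r 0, and 0÷4 = 0, so 4+0+0 = 4.
Friday + 4 ≡ Tuesday — that's 2248's doomsday.
In January the doomsday date is Jan 4 (2248 is a leap year (divisible by 4)).
Jan 17 is 13 days after Jan 4; 13 mod 7 = 6, so Tuesday + 6 = Monday.

Monday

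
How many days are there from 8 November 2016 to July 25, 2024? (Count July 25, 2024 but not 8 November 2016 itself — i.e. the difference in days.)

2816

Nov 8, 2016 → Nov 8, 2017: 365 days.
Nov 8, 2017 → Nov 8, 2018: 365 days.
Nov 8, 2018 → Nov 8, 2019: 365 days.
Nov 8, 2019 → Nov 8, 2020: 366 days (Feb 29, 2020 is in that span).
Nov 8, 2020 → Nov 8, 2021: 365 days.
Nov 8, 2021 → Nov 8, 2022: 365 days.
Nov 8, 2022 → Nov 8, 2023: 365 days.
Nov 8, 2023 → Dec 8, 2023: 30 days (November has 30).
Dec 8, 2023 → Jan 8, 2024: 31 days (December has 31).
Jan 8, 2024 → Feb 8, 2024: 31 days (January has 31).
Feb 8, 2024 → Mar 8, 2024: 29 days (February has 29).
Mar 8, 2024 → Apr 8, 2024: 31 days (March has 31).
Apr 8, 2024 → May 8, 2024: 30 days (April has 30).
May 8, 2024 → Jun 8, 2024: 31 days (May has 31).
Jun 8, 2024 → Jul 8, 2024: 30 days (June has 30).
Jul 8, 2024 → Jul 25, 2024: 17 days.
Total: 2816 days.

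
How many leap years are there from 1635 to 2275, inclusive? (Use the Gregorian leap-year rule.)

155

Multiples of 4 in [1635,2275]: 160.
Of those, multiples of 100: 6 (not leap unless ÷400).
Multiples of 400: 1.
Leap years = 160 − 6 + 1 = 155.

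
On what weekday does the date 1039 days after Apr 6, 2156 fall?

Friday

Apr 6, 2156 is a Tuesday.
1039 mod 7 = 3, so 1039 days after a Tuesday is Tuesday + 3 = Friday.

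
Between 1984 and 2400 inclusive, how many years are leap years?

Multiples of 4 in [1984,2400]: 105.
Of those, multiples of 100: 5 (not leap unless ÷400).
Multiples of 400: 2.
Leap years = 105 − 5 + 2 = 102.

102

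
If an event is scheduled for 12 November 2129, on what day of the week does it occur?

Doomsday rule: the anchor day for the 2100s is Sunday. For year 29: 29÷12 = 2 r 5, and 5÷4 = 1, so 2+5+1 = 8.
Sunday + 8 ≡ Monday — that's 2129's doomsday.
In November the doomsday date is Nov 7.
Nov 12 is 5 days after Nov 7; 5 mod 7 = 5, so Monday + 5 = Saturday.

Saturday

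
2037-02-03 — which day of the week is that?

Tuesday

January 1, 2037 is a Thursday.
Jan 1, 2037 → Feb 1, 2037: 31 days (January has 31).
Feb 1, 2037 → Feb 3, 2037: 2 days.
Total: 33 days.
33 mod 7 = 5, so Thursday + 5 = Tuesday.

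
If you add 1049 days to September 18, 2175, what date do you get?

+366 (one year; includes Feb 29, 2176) → Sep 18, 2176 (683 left).
+365 (one year) → Sep 18, 2177 (318 left).
Sep has 30 days: +13 → Oct 1, 2177 (305 left).
Oct has 31 days: +31 → Nov 1, 2177 (274 left).
Nov has 30 days: +30 → Dec 1, 2177 (244 left).
Dec has 31 days: +31 → Jan 1, 2178 (213 left).
Jan has 31 days: +31 → Feb 1, 2178 (182 left).
Feb has 28 days: +28 → Mar 1, 2178 (154 left).
Mar has 31 days: +31 → Apr 1, 2178 (123 left).
Apr has 30 days: +30 → May 1, 2178 (93 left).
May has 31 days: +31 → Jun 1, 2178 (62 left).
Jun has 30 days: +30 → Jul 1, 2178 (32 left).
Jul has 31 days: +31 → Aug 1, 2178 (1 left).
+1 → Aug 2, 2178.

August 2, 2178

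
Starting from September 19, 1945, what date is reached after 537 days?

March 10, 1947

+365 (one year) → Sep 19, 1946 (172 left).
Sep has 30 days: +12 → Oct 1, 1946 (160 left).
Oct has 31 days: +31 → Nov 1, 1946 (129 left).
Nov has 30 days: +30 → Dec 1, 1946 (99 left).
Dec has 31 days: +31 → Jan 1, 1947 (68 left).
Jan has 31 days: +31 → Feb 1, 1947 (37 left).
Feb has 28 days: +28 → Mar 1, 1947 (9 left).
+9 → Mar 10, 1947.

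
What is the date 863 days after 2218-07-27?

+365 (one year) → Jul 27, 2219 (498 left).
+366 (one year; includes Feb 29, 2220) → Jul 27, 2220 (132 left).
Jul has 31 days: +5 → Aug 1, 2220 (127 left).
Aug has 31 days: +31 → Sep 1, 2220 (96 left).
Sep has 30 days: +30 → Oct 1, 2220 (66 left).
Oct has 31 days: +31 → Nov 1, 2220 (35 left).
Nov has 30 days: +30 → Dec 1, 2220 (5 left).
+5 → Dec 6, 2220.

December 6, 2220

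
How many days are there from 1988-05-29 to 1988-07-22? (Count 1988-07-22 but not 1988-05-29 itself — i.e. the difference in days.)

54

May 29, 1988 → Jun 29, 1988: 31 days (May has 31).
Jun 29, 1988 → Jul 22, 1988: 23 days.
Total: 54 days.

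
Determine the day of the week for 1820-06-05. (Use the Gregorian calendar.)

Doomsday rule: the anchor day for the 1800s is Friday. For year 20: 20÷12 = 1 r 8, and 8÷4 = 2, so 1+8+2 = 11.
Friday + 11 ≡ Tuesday — that's 1820's doomsday.
In June the doomsday date is Jun 6.
Jun 5 is 1 day before Jun 6; 1 mod 7 = 1, so Tuesday − 1 = Monday.

Monday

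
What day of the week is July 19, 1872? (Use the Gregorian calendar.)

Doomsday rule: the anchor day for the 1800s is Friday. For year 72: 72÷12 = 6 r 0, and 0÷4 = 0, so 6+0+0 = 6.
Friday + 6 ≡ Thursday — that's 1872's doomsday.
In July the doomsday date is Jul 11.
Jul 19 is 8 days after Jul 11; 8 mod 7 = 1, so Thursday + 1 = Friday.

Friday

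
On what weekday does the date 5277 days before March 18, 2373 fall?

First find the weekday of Mar 18, 2373. Doomsday rule: the anchor day for the 2300s is Wednesday. For year 73: 73÷12 = 6 r 1, and 1÷4 = 0, so 6+1+0 = 7.
Wednesday + 7 ≡ Wednesday — that's 2373's doomsday.
In March the doomsday date is Mar 14.
Mar 18 is 4 days after Mar 14; 4 mod 7 = 4, so Wednesday + 4 = Sunday.
5277 mod 7 = 6, so 5277 days before a Sunday is Sunday − 6 = Monday.

Monday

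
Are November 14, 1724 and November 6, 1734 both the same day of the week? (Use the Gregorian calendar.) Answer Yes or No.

From Nov 14, 1724 to Nov 6, 1734 is 3644 days.
3644 mod 7 = 4, so they are different weekdays.
(Nov 14, 1724 is a Tuesday; Nov 6, 1734 is a Saturday.)

No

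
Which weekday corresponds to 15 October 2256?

Doomsday rule: the anchor day for the 2200s is Friday. For year 56: 56÷12 = 4 r 8, and 8÷4 = 2, so 4+8+2 = 14.
Friday + 14 ≡ Friday — that's 2256's doomsday.
In October the doomsday date is Oct 10.
Oct 15 is 5 days after Oct 10; 5 mod 7 = 5, so Friday + 5 = Wednesday.

Wednesday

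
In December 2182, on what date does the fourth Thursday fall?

December 1, 2182 is a Sunday.
The first Thursday is therefore December 5 (4 days later).
The fourth Thursday is 5 + 3×7 = December 26.

December 26, 2182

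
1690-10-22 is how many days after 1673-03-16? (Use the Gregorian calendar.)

Mar 16, 1673 → Mar 16, 1674: 365 days.
Mar 16, 1674 → Mar 16, 1675: 365 days.
Mar 16, 1675 → Mar 16, 1676: 366 days (Feb 29, 1676 is in that span).
Mar 16, 1676 → Mar 16, 1677: 365 days.
Mar 16, 1677 → Mar 16, 1678: 365 days.
Mar 16, 1678 → Mar 16, 1679: 365 days.
Mar 16, 1679 → Mar 16, 1680: 366 days (Feb 29, 1680 is in that span).
Mar 16, 1680 → Mar 16, 1681: 365 days.
Mar 16, 1681 → Mar 16, 1682: 365 days.
Mar 16, 1682 → Mar 16, 1683: 365 days.
Mar 16, 1683 → Mar 16, 1684: 366 days (Feb 29, 1684 is in that span).
Mar 16, 1684 → Mar 16, 1685: 365 days.
Mar 16, 1685 → Mar 16, 1686: 365 days.
Mar 16, 1686 → Mar 16, 1687: 365 days.
Mar 16, 1687 → Mar 16, 1688: 366 days (Feb 29, 1688 is in that span).
Mar 16, 1688 → Mar 16, 1689: 365 days.
Mar 16, 1689 → Mar 16, 1690: 365 days.
Mar 16, 1690 → Apr 16, 1690: 31 days (March has 31).
Apr 16, 1690 → May 16, 1690: 30 days (April has 30).
May 16, 1690 → Jun 16, 1690: 31 days (May has 31).
Jun 16, 1690 → Jul 16, 1690: 30 days (June has 30).
Jul 16, 1690 → Aug 16, 1690: 31 days (July has 31).
Aug 16, 1690 → Sep 16, 1690: 31 days (August has 31).
Sep 16, 1690 → Oct 16, 1690: 30 days (September has 30).
Oct 16, 1690 → Oct 22, 1690: 6 days.
Total: 6429 days.

6429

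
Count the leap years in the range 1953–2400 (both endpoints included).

109

Multiples of 4 in [1953,2400]: 112.
Of those, multiples of 100: 5 (not leap unless ÷400).
Multiples of 400: 2.
Leap years = 112 − 5 + 2 = 109.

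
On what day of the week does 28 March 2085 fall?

Wednesday

January 1, 2085 is a Monday.
Jan 1, 2085 → Feb 1, 2085: 31 days (January has 31).
Feb 1, 2085 → Mar 1, 2085: 28 days (February has 28).
Mar 1, 2085 → Mar 28, 2085: 27 days.
Total: 86 days.
86 mod 7 = 2, so Monday + 2 = Wednesday.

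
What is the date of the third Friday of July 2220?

July 1, 2220 is a Saturday.
The first Friday is therefore July 7 (6 days later).
The third Friday is 7 + 2×7 = July 21.

July 21, 2220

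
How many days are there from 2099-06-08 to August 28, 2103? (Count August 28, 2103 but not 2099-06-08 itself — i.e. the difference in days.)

Jun 8, 2099 → Jun 8, 2100: 365 days.
Jun 8, 2100 → Jun 8, 2101: 365 days.
Jun 8, 2101 → Jun 8, 2102: 365 days.
Jun 8, 2102 → Jun 8, 2103: 365 days.
Jun 8, 2103 → Jul 8, 2103: 30 days (June has 30).
Jul 8, 2103 → Aug 8, 2103: 31 days (July has 31).
Aug 8, 2103 → Aug 28, 2103: 20 days.
Total: 1541 days.

1541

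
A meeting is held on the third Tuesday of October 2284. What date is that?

October 21, 2284

October 1, 2284 is a Wednesday.
The first Tuesday is therefore October 7 (6 days later).
The third Tuesday is 7 + 2×7 = October 21.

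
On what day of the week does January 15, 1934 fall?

Monday

Doomsday rule: the anchor day for the 1900s is Wednesday. For year 34: 34÷12 = 2 r 10, and 10÷4 = 2, so 2+10+2 = 14.
Wednesday + 14 ≡ Wednesday — that's 1934's doomsday.
In January the doomsday date is Jan 3 (1934 is not a leap year).
Jan 15 is 12 days after Jan 3; 12 mod 7 = 5, so Wednesday + 5 = Monday.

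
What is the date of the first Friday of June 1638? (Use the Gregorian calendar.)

June 1, 1638 is a Tuesday.
The first Friday is therefore June 4 (3 days later).

June 4, 1638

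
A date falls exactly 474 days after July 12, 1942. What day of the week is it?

First find the weekday of Jul 12, 1942. Doomsday rule: the anchor day for the 1900s is Wednesday. For year 42: 42÷12 = 3 r 6, and 6÷4 = 1, so 3+6+1 = 10.
Wednesday + 10 ≡ Saturday — that's 1942's doomsday.
In July the doomsday date is Jul 11.
Jul 12 is 1 day after Jul 11; 1 mod 7 = 1, so Saturday + 1 = Sunday.
474 mod 7 = 5, so 474 days after a Sunday is Sunday + 5 = Friday.

Friday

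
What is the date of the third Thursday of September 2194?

September 1, 2194 is a Monday.
The first Thursday is therefore September 4 (3 days later).
The third Thursday is 4 + 2×7 = September 18.

September 18, 2194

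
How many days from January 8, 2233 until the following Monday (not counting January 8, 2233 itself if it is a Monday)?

Jan 8, 2233 is a Tuesday.
From Tuesday to the next Monday is 6 days.

6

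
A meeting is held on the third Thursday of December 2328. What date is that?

December 1, 2328 is a Saturday.
The first Thursday is therefore December 6 (5 days later).
The third Thursday is 6 + 2×7 = December 20.

December 20, 2328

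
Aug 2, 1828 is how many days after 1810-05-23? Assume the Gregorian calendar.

May 23, 1810 → May 23, 1811: 365 days.
May 23, 1811 → May 23, 1812: 366 days (Feb 29, 1812 is in that span).
May 23, 1812 → May 23, 1813: 365 days.
May 23, 1813 → May 23, 1814: 365 days.
May 23, 1814 → May 23, 1815: 365 days.
May 23, 1815 → May 23, 1816: 366 days (Feb 29, 1816 is in that span).
May 23, 1816 → May 23, 1817: 365 days.
May 23, 1817 → May 23, 1818: 365 days.
May 23, 1818 → May 23, 1819: 365 days.
May 23, 1819 → May 23, 1820: 366 days (Feb 29, 1820 is in that span).
May 23, 1820 → May 23, 1821: 365 days.
May 23, 1821 → May 23, 1822: 365 days.
May 23, 1822 → May 23, 1823: 365 days.
May 23, 1823 → May 23, 1824: 366 days (Feb 29, 1824 is in that span).
May 23, 1824 → May 23, 1825: 365 days.
May 23, 1825 → May 23, 1826: 365 days.
May 23, 1826 → May 23, 1827: 365 days.
May 23, 1827 → May 23, 1828: 366 days (Feb 29, 1828 is in that span).
May 23, 1828 → Jun 23, 1828: 31 days (May has 31).
Jun 23, 1828 → Jul 23, 1828: 30 days (June has 30).
Jul 23, 1828 → Aug 2, 1828: 10 days.
Total: 6646 days.

6646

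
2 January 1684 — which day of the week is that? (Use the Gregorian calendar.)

Sunday

Doomsday rule: the anchor day for the 1600s is Tuesday. For year 84: 84÷12 = 7 r 0, and 0÷4 = 0, so 7+0+0 = 7.
Tuesday + 7 ≡ Tuesday — that's 1684's doomsday.
In January the doomsday date is Jan 4 (1684 is a leap year (divisible by 4)).
Jan 2 is 2 days before Jan 4; 2 mod 7 = 2, so Tuesday − 2 = Sunday.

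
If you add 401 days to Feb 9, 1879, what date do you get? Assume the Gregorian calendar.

+365 (one year) → Feb 9, 1880 (36 left).
Feb has 29 days: +21 → Mar 1, 1880 (15 left).
+15 → Mar 16, 1880.

March 16, 1880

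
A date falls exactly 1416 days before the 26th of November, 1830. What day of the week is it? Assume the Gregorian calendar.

Wednesday

Nov 26, 1830 is a Friday.
1416 mod 7 = 2, so 1416 days before a Friday is Friday − 2 = Wednesday.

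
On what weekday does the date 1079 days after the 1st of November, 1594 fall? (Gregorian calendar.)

First find the weekday of Nov 1, 1594. Doomsday rule: the anchor day for the 1500s is Wednesday. For year 94: 94÷12 = 7 r 10, and 10÷4 = 2, so 7+10+2 = 19.
Wednesday + 19 ≡ Monday — that's 1594's doomsday.
In November the doomsday date is Nov 7.
Nov 1 is 6 days before Nov 7; 6 mod 7 = 6, so Monday − 6 = Tuesday.
1079 mod 7 = 1, so 1079 days after a Tuesday is Tuesday + 1 = Wednesday.

Wednesday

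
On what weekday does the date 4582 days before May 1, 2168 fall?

First find the weekday of May 1, 2168. Doomsday rule: the anchor day for the 2100s is Sunday. For year 68: 68÷12 = 5 r 8, and 8÷4 = 2, so 5+8+2 = 15.
Sunday + 15 ≡ Monday — that's 2168's doomsday.
In May the doomsday date is May 9.
May 1 is 8 days before May 9; 8 mod 7 = 1, so Monday − 1 = Sunday.
4582 mod 7 = 4, so 4582 days before a Sunday is Sunday − 4 = Wednesday.

Wednesday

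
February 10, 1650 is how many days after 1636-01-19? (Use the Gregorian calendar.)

Jan 19, 1636 → Jan 19, 1637: 366 days (Feb 29, 1636 is in that span).
Jan 19, 1637 → Jan 19, 1638: 365 days.
Jan 19, 1638 → Jan 19, 1639: 365 days.
Jan 19, 1639 → Jan 19, 1640: 365 days.
Jan 19, 1640 → Jan 19, 1641: 366 days (Feb 29, 1640 is in that span).
Jan 19, 1641 → Jan 19, 1642: 365 days.
Jan 19, 1642 → Jan 19, 1643: 365 days.
Jan 19, 1643 → Jan 19, 1644: 365 days.
Jan 19, 1644 → Jan 19, 1645: 366 days (Feb 29, 1644 is in that span).
Jan 19, 1645 → Jan 19, 1646: 365 days.
Jan 19, 1646 → Jan 19, 1647: 365 days.
Jan 19, 1647 → Jan 19, 1648: 365 days.
Jan 19, 1648 → Jan 19, 1649: 366 days (Feb 29, 1648 is in that span).
Jan 19, 1649 → Feb 19, 1649: 31 days (January has 31).
Feb 19, 1649 → Mar 19, 1649: 28 days (February has 28).
Mar 19, 1649 → Apr 19, 1649: 31 days (March has 31).
Apr 19, 1649 → May 19, 1649: 30 days (April has 30).
May 19, 1649 → Jun 19, 1649: 31 days (May has 31).
Jun 19, 1649 → Jul 19, 1649: 30 days (June has 30).
Jul 19, 1649 → Aug 19, 1649: 31 days (July has 31).
Aug 19, 1649 → Sep 19, 1649: 31 days (August has 31).
Sep 19, 1649 → Oct 19, 1649: 30 days (September has 30).
Oct 19, 1649 → Nov 19, 1649: 31 days (October has 31).
Nov 19, 1649 → Dec 19, 1649: 30 days (November has 30).
Dec 19, 1649 → Jan 19, 1650: 31 days (December has 31).
Jan 19, 1650 → Feb 10, 1650: 22 days.
Total: 5136 days.

5136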